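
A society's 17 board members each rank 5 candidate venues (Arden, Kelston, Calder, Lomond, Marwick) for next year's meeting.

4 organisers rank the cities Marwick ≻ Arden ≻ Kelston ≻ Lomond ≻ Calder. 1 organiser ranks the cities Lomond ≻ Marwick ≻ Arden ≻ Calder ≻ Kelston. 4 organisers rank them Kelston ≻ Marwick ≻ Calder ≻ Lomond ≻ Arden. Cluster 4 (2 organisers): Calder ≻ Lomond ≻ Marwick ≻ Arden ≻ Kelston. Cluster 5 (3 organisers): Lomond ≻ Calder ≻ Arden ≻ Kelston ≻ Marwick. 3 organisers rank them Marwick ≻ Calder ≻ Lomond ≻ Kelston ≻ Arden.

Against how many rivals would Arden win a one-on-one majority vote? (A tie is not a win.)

Arden against each rival (17 organisers):
Arden vs Kelston: Arden, 10–7.
Arden vs Calder: Arden is ranked higher on 4+1 = 5 ballots, Calder on 12. Calder wins 12–5.
Arden–Lomond: Lomond 13–4.
Arden–Marwick: Marwick 14–3.
Arden beats Kelston; loses to Calder, Lomond, Marwick — 1 pairwise win.

1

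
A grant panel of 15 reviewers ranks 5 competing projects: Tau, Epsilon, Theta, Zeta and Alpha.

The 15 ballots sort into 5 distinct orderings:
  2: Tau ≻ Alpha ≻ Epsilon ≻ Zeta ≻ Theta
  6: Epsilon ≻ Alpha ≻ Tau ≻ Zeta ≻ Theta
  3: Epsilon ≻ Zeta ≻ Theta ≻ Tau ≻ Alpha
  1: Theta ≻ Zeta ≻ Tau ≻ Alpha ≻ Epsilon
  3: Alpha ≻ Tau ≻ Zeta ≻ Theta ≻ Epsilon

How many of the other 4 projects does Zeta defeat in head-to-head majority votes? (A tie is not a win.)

Zeta against each rival (15 reviewers):
Zeta vs Tau: 4 to 11, Tau.
Zeta vs Epsilon: Epsilon, 11–4.
Zeta vs Theta: Zeta preferred on 2+6+3+3 = 14 ballots; Zeta wins 14–1.
Zeta vs Alpha: Alpha, 11–4.
Zeta beats Theta; loses to Tau, Epsilon, Alpha — 1 pairwise win.

1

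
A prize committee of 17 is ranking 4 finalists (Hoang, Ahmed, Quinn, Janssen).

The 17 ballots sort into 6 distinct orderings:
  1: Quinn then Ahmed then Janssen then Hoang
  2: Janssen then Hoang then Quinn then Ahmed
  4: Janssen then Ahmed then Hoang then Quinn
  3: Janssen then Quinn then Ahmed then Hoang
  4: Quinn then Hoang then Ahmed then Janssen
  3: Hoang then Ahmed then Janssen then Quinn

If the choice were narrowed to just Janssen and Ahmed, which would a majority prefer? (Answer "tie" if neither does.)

Janssen

Ballots ranking Janssen above Ahmed: 2 + 4 + 3 = 9.
Ballots ranking Ahmed above Janssen: 17 − 9 = 8.
Janssen wins the head-to-head 9–8.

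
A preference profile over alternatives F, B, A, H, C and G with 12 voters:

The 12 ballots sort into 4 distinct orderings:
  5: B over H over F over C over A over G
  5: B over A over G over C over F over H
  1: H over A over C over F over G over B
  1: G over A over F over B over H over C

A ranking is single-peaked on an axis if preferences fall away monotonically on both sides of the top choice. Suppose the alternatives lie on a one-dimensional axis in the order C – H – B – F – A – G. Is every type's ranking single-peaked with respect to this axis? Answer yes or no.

Axis positions: C=1, H=2, B=3, F=4, A=5, G=6.
Type 1 (peak B at position 3): ranking walks positions 3-2-4-1-5-6, expanding outward from the peak — single-peaked.
Type 2: ranking walks positions 3-5-6-1-4-2; A is ranked above F even though F lies between A and the peak B on the axis — preferences dip and rise again. Not single-peaked.
Type 3: ranking walks positions 2-5-1-4-6-3; A is ranked above B even though B lies between A and the peak H on the axis — preferences dip and rise again. Not single-peaked.
Type 4 (peak G at position 6): ranking walks positions 6-5-4-3-2-1, expanding outward from the peak — single-peaked.
Type 2 violates single-peakedness, so the profile is not single-peaked on this axis.

no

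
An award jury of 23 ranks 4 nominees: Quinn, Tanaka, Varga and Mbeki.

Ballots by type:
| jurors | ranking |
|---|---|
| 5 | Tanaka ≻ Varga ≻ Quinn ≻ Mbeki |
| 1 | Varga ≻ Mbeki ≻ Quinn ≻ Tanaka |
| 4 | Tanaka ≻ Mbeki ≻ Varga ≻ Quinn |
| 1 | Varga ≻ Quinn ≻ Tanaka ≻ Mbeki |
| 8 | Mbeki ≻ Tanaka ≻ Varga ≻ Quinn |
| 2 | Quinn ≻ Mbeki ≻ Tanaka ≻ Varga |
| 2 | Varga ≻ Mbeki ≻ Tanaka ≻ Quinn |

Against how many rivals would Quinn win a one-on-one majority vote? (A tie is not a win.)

Quinn against each rival (23 jurors):
Quinn–Tanaka: Tanaka 19–4.
Quinn vs Varga: Varga, 21–2.
Quinn vs Mbeki: 5+1+2 = 8 for Quinn, 15 for Mbeki — Mbeki by 15–8.
Quinn beats no one; loses to Tanaka, Varga, Mbeki — 0 pairwise wins.

0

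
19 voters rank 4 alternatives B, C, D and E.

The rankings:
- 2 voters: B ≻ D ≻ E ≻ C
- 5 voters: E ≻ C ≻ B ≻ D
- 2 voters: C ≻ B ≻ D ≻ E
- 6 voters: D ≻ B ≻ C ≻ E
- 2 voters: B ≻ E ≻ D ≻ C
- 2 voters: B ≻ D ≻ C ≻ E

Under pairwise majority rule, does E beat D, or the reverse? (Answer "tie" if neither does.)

Ballots ranking E above D: 5 + 2 = 7.
Ballots ranking D above E: 19 − 7 = 12.
D wins the head-to-head 12–7.

D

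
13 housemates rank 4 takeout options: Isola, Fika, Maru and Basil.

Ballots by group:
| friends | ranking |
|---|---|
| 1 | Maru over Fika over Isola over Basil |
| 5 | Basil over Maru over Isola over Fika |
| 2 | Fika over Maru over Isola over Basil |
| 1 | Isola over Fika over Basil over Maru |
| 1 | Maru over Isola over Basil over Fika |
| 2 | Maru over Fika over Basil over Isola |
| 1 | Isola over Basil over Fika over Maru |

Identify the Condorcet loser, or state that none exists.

Fika

Pairwise majorities:
Isola vs Fika: 8 to 5, Isola.
Isola vs Maru: Isola is ranked higher on 1+1 = 2 ballots, Maru on 11. Maru wins 11–2.
Isola–Basil: Basil 7–6.
Fika vs Maru: Fika preferred on 2+1+1 = 4 ballots; Maru wins 9–4.
Fika–Basil: Basil 7–6.
Maru vs Basil: Basil wins 7–6.
Only Fika has no wins; Fika is the Condorcet loser.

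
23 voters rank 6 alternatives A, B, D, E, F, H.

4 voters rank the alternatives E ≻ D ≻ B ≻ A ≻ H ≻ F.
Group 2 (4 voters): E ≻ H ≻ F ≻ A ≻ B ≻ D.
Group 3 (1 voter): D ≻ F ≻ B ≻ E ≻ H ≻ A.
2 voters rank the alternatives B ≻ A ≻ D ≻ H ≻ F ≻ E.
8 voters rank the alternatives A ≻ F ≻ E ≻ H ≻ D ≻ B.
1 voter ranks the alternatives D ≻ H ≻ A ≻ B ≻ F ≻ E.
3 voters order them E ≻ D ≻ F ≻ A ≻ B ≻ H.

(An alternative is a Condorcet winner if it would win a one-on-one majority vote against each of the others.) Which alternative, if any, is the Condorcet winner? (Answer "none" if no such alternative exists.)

none

Head-to-head results (23 voters):
A vs B: A preferred on 4+8+1+3 = 16 ballots; A wins 16–7.
A vs D: A preferred on 4+2+8 = 14 ballots; A wins 14–9.
A vs E: 11 to 12, E.
A vs F: 4+2+8+1 = 15 for A, 8 for F — A by 15–8.
A vs H: A preferred on 4+2+8+3 = 17 ballots; A wins 17–6.
B vs D: B is ranked higher on 4+2 = 6 ballots, D on 17. D wins 17–6.
B vs E: 4 to 19, E.
B vs F: 7 to 16, F.
B vs H: 4+1+2+3 = 10 for B, 13 for H — H by 13–10.
D vs E: D is ranked higher on 1+2+1 = 4 ballots, E on 19. E wins 19–4.
D vs F: 11 to 12, F.
D vs H: D is ranked higher on 4+1+2+1+3 = 11 ballots, H on 12. H wins 12–11.
E vs F: E is ranked higher on 4+4+3 = 11 ballots, F on 12. F wins 12–11.
E vs H: 20 to 3, E.
F vs H: F preferred on 1+8+3 = 12 ballots; F wins 12–11.
Every alternative loses at least once (A loses to E; B loses to A; D loses to A; E loses to F; F loses to A; H loses to A). The majority relation contains the cycle A beats F beats E beats A, so there is no Condorcet winner.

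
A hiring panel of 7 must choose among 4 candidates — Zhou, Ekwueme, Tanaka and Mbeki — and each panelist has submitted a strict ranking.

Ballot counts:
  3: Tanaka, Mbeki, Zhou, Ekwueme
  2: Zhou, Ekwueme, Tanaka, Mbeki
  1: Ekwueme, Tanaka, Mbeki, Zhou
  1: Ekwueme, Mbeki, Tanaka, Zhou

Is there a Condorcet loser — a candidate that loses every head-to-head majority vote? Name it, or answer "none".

none

Head-to-head results (7 committee members):
Zhou vs Ekwueme: Zhou, 5–2.
Zhou–Tanaka: Tanaka 5–2.
Zhou vs Mbeki: Zhou is ranked higher on 2 ballots, Mbeki on 5. Mbeki wins 5–2.
Ekwueme–Tanaka: Ekwueme 4–3.
Ekwueme–Mbeki: Ekwueme 4–3.
Tanaka vs Mbeki: Tanaka wins 6–1.
Each candidate has at least one pairwise win (Zhou beats Ekwueme; Ekwueme beats Tanaka; Tanaka beats Zhou; Mbeki beats Zhou) — no Condorcet loser.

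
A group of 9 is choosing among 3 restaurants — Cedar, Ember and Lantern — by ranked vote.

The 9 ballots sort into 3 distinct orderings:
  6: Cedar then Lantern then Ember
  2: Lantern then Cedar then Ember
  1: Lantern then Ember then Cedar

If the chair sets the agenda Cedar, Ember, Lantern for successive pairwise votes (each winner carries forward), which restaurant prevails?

Round 1: Cedar vs Ember — 8–1, Cedar advances.
Round 2: Cedar vs Lantern — 6–3, Cedar advances.
Cedar survives the agenda.

Cedar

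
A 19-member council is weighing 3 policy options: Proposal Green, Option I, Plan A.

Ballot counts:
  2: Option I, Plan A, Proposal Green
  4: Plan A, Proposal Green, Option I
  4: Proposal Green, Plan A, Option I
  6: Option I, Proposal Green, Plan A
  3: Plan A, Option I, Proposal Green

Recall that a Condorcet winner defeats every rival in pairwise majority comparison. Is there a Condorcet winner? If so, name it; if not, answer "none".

Head-to-head results (19 council members):
Proposal Green–Option I: Option I 11–8.
Proposal Green vs Plan A: Proposal Green, 10–9.
Option I vs Plan A: 8 to 11, Plan A.
No option is unbeaten: Proposal Green loses to Option I; Option I loses to Plan A; Plan A loses to Proposal Green. In particular Proposal Green > Plan A > Option I > Proposal Green is a majority cycle — no Condorcet winner exists.

none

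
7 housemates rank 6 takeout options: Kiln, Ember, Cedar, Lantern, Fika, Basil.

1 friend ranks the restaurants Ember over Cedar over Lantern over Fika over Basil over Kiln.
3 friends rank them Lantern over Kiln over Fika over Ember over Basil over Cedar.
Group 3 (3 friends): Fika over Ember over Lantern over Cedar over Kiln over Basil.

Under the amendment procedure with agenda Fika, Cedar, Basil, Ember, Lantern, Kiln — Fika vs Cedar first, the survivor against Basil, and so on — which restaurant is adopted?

Round 1: Fika vs Cedar — 6–1, Fika advances.
Round 2: Fika vs Basil — 7–0, Fika advances.
Round 3: Fika vs Ember — 6–1, Fika advances.
Round 4: Fika vs Lantern — 3–4, Lantern advances.
Round 5: Lantern vs Kiln — 7–0, Lantern advances.
The agenda winner is Lantern.

Lantern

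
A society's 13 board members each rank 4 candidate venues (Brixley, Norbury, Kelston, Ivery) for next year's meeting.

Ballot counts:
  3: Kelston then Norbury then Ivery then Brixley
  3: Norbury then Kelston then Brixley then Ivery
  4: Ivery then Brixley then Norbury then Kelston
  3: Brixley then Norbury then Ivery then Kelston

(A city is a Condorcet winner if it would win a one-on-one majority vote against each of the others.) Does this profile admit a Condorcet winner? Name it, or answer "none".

Head-to-head results (13 organisers):
Brixley vs Norbury: Brixley wins 7–6.
Brixley–Kelston: Brixley 7–6.
Brixley vs Ivery: Ivery, 7–6.
Norbury vs Kelston: Norbury, 10–3.
Norbury vs Ivery: Norbury, 9–4.
Kelston vs Ivery: Ivery wins 7–6.
Every city loses at least once (Brixley loses to Ivery; Norbury loses to Brixley; Kelston loses to Brixley; Ivery loses to Norbury). The majority relation contains the cycle Brixley → Norbury → Ivery → Brixley, so there is no Condorcet winner.

none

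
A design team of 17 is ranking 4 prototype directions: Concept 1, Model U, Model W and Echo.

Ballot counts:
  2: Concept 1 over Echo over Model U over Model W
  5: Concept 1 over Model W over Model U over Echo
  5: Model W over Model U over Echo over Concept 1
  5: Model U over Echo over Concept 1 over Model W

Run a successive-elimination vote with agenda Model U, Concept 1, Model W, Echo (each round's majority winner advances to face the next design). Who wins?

Model W

Round 1: Model U vs Concept 1 — 10–7, Model U advances.
Round 2: Model U vs Model W — 7–10, Model W advances.
Round 3: Model W vs Echo — 10–7, Model W advances.
The agenda winner is Model W.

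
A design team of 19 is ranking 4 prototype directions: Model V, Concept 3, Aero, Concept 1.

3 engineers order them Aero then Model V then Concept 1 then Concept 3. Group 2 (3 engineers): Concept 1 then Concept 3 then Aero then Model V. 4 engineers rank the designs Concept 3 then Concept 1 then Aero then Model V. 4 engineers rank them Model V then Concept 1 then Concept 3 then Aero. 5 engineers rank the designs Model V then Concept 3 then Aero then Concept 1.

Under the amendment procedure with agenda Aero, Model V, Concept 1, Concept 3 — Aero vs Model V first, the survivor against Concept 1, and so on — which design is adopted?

Concept 1

Round 1: Aero vs Model V — 10–9, Aero advances.
Round 2: Aero vs Concept 1 — 8–11, Concept 1 advances.
Round 3: Concept 1 vs Concept 3 — 10–9, Concept 1 advances.
Concept 1 survives the agenda.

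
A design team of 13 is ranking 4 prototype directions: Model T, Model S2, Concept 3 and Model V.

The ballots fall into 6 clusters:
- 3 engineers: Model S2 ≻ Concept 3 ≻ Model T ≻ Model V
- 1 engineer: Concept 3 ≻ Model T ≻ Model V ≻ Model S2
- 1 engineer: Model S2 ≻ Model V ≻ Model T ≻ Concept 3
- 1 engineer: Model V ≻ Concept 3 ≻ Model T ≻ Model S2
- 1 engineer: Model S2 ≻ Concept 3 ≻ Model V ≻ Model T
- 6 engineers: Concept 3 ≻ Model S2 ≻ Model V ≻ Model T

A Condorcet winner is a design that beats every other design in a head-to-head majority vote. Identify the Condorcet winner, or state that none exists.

Pairwise majorities:
Model T vs Model S2: Model T preferred on 1+1 = 2 ballots; Model S2 wins 11–2.
Model T vs Concept 3: Concept 3 wins 12–1.
Model T–Model V: Model V 9–4.
Model S2 vs Concept 3: 3+1+1 = 5 for Model S2, 8 for Concept 3 — Concept 3 by 8–5.
Model S2 vs Model V: Model S2 wins 11–2.
Concept 3 vs Model V: Concept 3, 11–2.
Concept 3 wins every pairwise contest, so Concept 3 is the Condorcet winner.

Concept 3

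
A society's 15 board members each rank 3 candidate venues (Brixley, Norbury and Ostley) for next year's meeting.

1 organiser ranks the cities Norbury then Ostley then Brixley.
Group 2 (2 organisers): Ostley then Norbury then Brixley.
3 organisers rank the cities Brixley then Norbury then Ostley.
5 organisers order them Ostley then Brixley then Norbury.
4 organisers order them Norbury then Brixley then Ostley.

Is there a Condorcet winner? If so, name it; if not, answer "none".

none

Head-to-head results (15 organisers):
Brixley vs Norbury: Brixley, 8–7.
Brixley vs Ostley: Ostley wins 8–7.
Norbury vs Ostley: Norbury, 8–7.
No city is unbeaten: Brixley loses to Ostley; Norbury loses to Brixley; Ostley loses to Norbury. In particular Brixley beats Norbury beats Ostley beats Brixley is a majority cycle — no Condorcet winner exists.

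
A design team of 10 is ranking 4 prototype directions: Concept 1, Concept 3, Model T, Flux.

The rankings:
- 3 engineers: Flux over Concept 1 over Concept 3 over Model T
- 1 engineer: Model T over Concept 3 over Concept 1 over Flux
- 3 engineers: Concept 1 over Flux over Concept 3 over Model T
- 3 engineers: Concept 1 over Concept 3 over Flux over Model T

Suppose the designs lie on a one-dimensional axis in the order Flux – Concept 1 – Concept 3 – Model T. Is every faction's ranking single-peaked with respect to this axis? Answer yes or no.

yes

Axis positions: Flux=1, Concept 1=2, Concept 3=3, Model T=4.
Faction 1 (peak Flux at position 1): ranking walks positions 1-2-3-4, expanding outward from the peak — single-peaked.
Faction 2 (peak Model T at position 4): ranking walks positions 4-3-2-1, expanding outward from the peak — single-peaked.
Faction 3 (peak Concept 1 at position 2): ranking walks positions 2-1-3-4, expanding outward from the peak — single-peaked.
Faction 4 (peak Concept 1 at position 2): ranking walks positions 2-3-1-4, expanding outward from the peak — single-peaked.
Every ranking is single-peaked on this axis.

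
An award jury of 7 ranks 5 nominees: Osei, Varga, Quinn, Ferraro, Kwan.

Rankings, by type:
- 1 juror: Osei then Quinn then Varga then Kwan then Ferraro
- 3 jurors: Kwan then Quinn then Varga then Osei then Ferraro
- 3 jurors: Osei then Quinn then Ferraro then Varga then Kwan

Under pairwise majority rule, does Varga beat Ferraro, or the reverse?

Varga

Ballots ranking Varga above Ferraro: 1 + 3 = 4.
Ballots ranking Ferraro above Varga: 7 − 4 = 3.
Varga wins the head-to-head 4–3.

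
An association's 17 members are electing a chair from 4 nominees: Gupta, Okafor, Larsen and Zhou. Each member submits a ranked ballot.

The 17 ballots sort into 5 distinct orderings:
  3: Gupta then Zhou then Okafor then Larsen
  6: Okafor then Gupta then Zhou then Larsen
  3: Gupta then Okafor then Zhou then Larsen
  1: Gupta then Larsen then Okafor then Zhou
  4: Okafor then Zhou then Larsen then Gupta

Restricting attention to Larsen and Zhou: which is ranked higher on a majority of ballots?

Zhou

Ballots ranking Larsen above Zhou: 1.
Ballots ranking Zhou above Larsen: 17 − 1 = 16.
Zhou wins the head-to-head 16–1.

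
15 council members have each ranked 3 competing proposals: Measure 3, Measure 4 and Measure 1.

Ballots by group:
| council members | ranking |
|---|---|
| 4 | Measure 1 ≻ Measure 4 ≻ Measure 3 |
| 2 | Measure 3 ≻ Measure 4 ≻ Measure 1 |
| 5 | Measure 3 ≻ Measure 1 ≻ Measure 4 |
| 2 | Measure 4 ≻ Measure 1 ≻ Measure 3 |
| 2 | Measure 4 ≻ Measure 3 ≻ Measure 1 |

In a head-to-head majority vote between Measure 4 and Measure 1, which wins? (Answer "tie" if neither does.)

Ballots ranking Measure 4 above Measure 1: 2 + 2 + 2 = 6.
Ballots ranking Measure 1 above Measure 4: 15 − 6 = 9.
Measure 1 wins the head-to-head 9–6.

Measure 1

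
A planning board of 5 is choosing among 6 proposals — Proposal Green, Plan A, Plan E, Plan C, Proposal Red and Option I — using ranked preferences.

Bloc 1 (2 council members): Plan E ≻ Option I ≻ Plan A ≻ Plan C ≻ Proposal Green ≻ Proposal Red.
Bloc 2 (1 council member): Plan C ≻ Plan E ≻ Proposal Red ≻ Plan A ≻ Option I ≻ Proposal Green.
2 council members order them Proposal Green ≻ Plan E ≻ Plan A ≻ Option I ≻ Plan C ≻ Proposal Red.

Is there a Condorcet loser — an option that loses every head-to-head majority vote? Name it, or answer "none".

Proposal Red

Pairwise majorities:
Proposal Green–Plan A: Plan A 3–2.
Proposal Green–Plan E: Plan E 3–2.
Proposal Green vs Plan C: 2 to 3, Plan C.
Proposal Green vs Proposal Red: Proposal Green, 4–1.
Proposal Green–Option I: Option I 3–2.
Plan A vs Plan E: 0 to 5, Plan E.
Plan A vs Plan C: Plan A wins 4–1.
Plan A vs Proposal Red: 4 to 1, Plan A.
Plan A vs Option I: Plan A, 3–2.
Plan E vs Plan C: Plan E is ranked higher on 2+2 = 4 ballots, Plan C on 1. Plan E wins 4–1.
Plan E vs Proposal Red: 2+1+2 = 5 for Plan E, 0 for Proposal Red — Plan E by 5–0.
Plan E–Option I: Plan E 5–0.
Plan C vs Proposal Red: Plan C preferred on 2+1+2 = 5 ballots; Plan C wins 5–0.
Plan C vs Option I: 1 for Plan C, 4 for Option I — Option I by 4–1.
Proposal Red vs Option I: 1 for Proposal Red, 4 for Option I — Option I by 4–1.
Only Proposal Red has no wins; Proposal Red is the Condorcet loser.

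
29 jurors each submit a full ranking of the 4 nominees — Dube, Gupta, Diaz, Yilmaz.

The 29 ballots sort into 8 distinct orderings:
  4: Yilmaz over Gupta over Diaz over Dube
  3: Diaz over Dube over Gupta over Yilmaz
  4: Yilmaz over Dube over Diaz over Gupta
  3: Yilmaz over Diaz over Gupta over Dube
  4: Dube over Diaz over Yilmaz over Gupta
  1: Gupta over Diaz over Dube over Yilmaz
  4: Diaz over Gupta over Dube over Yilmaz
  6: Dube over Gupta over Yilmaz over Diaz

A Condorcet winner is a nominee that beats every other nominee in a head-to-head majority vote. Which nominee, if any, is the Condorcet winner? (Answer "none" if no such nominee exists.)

none

Head-to-head results (29 jurors):
Dube vs Gupta: Dube wins 17–12.
Dube vs Diaz: 14 to 15, Diaz.
Dube–Yilmaz: Dube 18–11.
Gupta vs Diaz: 11 to 18, Diaz.
Gupta vs Yilmaz: Yilmaz wins 15–14.
Diaz vs Yilmaz: Yilmaz wins 17–12.
Each nominee drops at least one matchup (Dube loses to Diaz; Gupta loses to Dube; Diaz loses to Yilmaz; Yilmaz loses to Dube); the cycle Dube → Yilmaz → Diaz → Dube rules out a Condorcet winner.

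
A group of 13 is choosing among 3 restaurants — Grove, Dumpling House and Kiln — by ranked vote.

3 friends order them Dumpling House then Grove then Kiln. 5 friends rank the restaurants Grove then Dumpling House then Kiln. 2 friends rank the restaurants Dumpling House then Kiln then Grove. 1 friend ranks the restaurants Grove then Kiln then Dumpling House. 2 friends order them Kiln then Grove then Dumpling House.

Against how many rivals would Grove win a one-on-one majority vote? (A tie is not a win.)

Grove against each rival (13 friends):
Grove vs Dumpling House: 5+1+2 = 8 for Grove, 5 for Dumpling House — Grove by 8–5.
Grove–Kiln: Grove 9–4.
Grove beats Dumpling House, Kiln — 2 pairwise wins.

2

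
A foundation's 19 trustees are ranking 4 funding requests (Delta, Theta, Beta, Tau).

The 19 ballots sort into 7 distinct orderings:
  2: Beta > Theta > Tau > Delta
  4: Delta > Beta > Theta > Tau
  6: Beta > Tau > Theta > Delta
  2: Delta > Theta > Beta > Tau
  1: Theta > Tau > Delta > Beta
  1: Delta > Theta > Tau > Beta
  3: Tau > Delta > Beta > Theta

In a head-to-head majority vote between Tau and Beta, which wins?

Beta

Ballots ranking Tau above Beta: 1 + 1 + 3 = 5.
Ballots ranking Beta above Tau: 19 − 5 = 14.
Beta wins the head-to-head 14–5.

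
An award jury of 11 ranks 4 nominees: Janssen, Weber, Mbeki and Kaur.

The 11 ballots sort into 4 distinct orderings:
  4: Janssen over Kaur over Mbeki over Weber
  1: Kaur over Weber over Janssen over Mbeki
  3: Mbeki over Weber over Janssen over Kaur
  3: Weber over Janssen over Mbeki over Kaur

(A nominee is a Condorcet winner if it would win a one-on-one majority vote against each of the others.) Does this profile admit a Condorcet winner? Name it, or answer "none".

Check each pair by majority over 11 ballots:
Janssen vs Weber: Weber wins 7–4.
Janssen vs Mbeki: Janssen preferred on 4+1+3 = 8 ballots; Janssen wins 8–3.
Janssen vs Kaur: 10 to 1, Janssen.
Weber vs Mbeki: Mbeki, 7–4.
Weber–Kaur: Weber 6–5.
Mbeki vs Kaur: 6 to 5, Mbeki.
Each nominee drops at least one matchup (Janssen loses to Weber; Weber loses to Mbeki; Mbeki loses to Janssen; Kaur loses to Janssen); the cycle Janssen > Mbeki > Weber > Janssen rules out a Condorcet winner.

none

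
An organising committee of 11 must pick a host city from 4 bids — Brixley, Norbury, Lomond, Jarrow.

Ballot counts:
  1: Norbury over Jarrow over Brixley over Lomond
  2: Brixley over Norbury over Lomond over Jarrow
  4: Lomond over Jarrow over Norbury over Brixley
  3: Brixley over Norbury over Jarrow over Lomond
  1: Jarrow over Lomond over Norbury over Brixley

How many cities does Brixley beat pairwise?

1

Brixley against each rival (11 organisers):
Brixley vs Norbury: Brixley is ranked higher on 2+3 = 5 ballots, Norbury on 6. Norbury wins 6–5.
Brixley vs Lomond: Brixley, 6–5.
Brixley vs Jarrow: Brixley is ranked higher on 2+3 = 5 ballots, Jarrow on 6. Jarrow wins 6–5.
Brixley beats Lomond; loses to Norbury, Jarrow — 1 pairwise win.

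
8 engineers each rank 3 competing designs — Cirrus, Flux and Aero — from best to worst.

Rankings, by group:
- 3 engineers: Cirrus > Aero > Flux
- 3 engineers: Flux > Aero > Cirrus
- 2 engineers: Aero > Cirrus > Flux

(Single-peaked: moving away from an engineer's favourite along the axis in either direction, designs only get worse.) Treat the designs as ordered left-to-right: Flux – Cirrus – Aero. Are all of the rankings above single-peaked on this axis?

no

Axis positions: Flux=1, Cirrus=2, Aero=3.
Group 1 (peak Cirrus at position 2): ranking walks positions 2-3-1, expanding outward from the peak — single-peaked.
Group 2: ranking walks positions 1-3-2; Aero is ranked above Cirrus even though Cirrus lies between Aero and the peak Flux on the axis — preferences dip and rise again. Not single-peaked.
Group 3 (peak Aero at position 3): ranking walks positions 3-2-1, expanding outward from the peak — single-peaked.
Group 2 violates single-peakedness, so the profile is not single-peaked on this axis.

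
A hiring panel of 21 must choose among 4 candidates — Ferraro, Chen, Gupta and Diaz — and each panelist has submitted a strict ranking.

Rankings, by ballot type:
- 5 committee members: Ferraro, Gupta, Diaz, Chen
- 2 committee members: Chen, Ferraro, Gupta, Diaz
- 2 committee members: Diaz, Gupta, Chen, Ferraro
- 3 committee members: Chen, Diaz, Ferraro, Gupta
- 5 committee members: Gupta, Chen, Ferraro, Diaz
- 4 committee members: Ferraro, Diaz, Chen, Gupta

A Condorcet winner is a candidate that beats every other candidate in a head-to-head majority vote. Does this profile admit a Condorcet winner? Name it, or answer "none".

none

Head-to-head results (21 committee members):
Ferraro vs Chen: Ferraro is ranked higher on 5+4 = 9 ballots, Chen on 12. Chen wins 12–9.
Ferraro vs Gupta: 14 to 7, Ferraro.
Ferraro vs Diaz: Ferraro preferred on 5+2+5+4 = 16 ballots; Ferraro wins 16–5.
Chen vs Gupta: Chen is ranked higher on 2+3+4 = 9 ballots, Gupta on 12. Gupta wins 12–9.
Chen vs Diaz: Chen is ranked higher on 2+3+5 = 10 ballots, Diaz on 11. Diaz wins 11–10.
Gupta vs Diaz: Gupta preferred on 5+2+5 = 12 ballots; Gupta wins 12–9.
Every candidate loses at least once (Ferraro loses to Chen; Chen loses to Gupta; Gupta loses to Ferraro; Diaz loses to Ferraro). The majority relation contains the cycle Ferraro → Gupta → Chen → Ferraro, so there is no Condorcet winner.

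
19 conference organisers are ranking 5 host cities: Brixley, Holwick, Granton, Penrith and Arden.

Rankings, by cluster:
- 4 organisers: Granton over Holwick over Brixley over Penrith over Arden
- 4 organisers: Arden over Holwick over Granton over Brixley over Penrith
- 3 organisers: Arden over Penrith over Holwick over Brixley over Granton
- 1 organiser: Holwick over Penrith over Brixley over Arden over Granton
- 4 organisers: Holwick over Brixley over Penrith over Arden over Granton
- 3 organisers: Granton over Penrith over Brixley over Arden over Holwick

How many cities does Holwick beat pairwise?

3

Holwick against each rival (19 organisers):
Holwick vs Brixley: Holwick is ranked higher on 4+4+3+1+4 = 16 ballots, Brixley on 3. Holwick wins 16–3.
Holwick–Granton: Holwick 12–7.
Holwick vs Penrith: Holwick preferred on 4+4+1+4 = 13 ballots; Holwick wins 13–6.
Holwick vs Arden: 4+1+4 = 9 for Holwick, 10 for Arden — Arden by 10–9.
Holwick beats Brixley, Granton, Penrith; loses to Arden — 3 pairwise wins.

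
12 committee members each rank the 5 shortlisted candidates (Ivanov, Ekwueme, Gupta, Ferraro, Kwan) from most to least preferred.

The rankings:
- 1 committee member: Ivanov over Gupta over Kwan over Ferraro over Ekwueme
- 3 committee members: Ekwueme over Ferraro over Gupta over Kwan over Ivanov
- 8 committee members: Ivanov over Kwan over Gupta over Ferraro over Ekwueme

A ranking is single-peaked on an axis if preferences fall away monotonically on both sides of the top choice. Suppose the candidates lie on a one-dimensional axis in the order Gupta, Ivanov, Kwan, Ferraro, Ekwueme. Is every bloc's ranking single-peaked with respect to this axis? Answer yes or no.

Axis positions: Gupta=1, Ivanov=2, Kwan=3, Ferraro=4, Ekwueme=5.
Bloc 1 (peak Ivanov at position 2): ranking walks positions 2-1-3-4-5, expanding outward from the peak — single-peaked.
Bloc 2: ranking walks positions 5-4-1-3-2; Gupta is ranked above Kwan even though Kwan lies between Gupta and the peak Ekwueme on the axis — preferences dip and rise again. Not single-peaked.
Bloc 3 (peak Ivanov at position 2): ranking walks positions 2-3-1-4-5, expanding outward from the peak — single-peaked.
Bloc 2 violates single-peakedness, so the profile is not single-peaked on this axis.

no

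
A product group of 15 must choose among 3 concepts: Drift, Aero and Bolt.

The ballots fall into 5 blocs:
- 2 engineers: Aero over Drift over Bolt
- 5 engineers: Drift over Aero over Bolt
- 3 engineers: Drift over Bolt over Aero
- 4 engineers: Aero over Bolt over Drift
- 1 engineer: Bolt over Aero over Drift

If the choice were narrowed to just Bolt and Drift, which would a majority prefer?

Drift

Ballots ranking Bolt above Drift: 4 + 1 = 5.
Ballots ranking Drift above Bolt: 15 − 5 = 10.
Drift wins the head-to-head 10–5.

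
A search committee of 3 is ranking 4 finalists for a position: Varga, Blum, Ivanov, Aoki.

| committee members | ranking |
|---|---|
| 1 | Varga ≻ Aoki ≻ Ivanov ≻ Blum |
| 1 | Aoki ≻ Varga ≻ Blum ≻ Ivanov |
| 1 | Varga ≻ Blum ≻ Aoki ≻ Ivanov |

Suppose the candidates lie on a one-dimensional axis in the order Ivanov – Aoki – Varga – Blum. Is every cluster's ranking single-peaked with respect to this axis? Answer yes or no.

Axis positions: Ivanov=1, Aoki=2, Varga=3, Blum=4.
Cluster 1 (peak Varga at position 3): ranking walks positions 3-2-1-4, expanding outward from the peak — single-peaked.
Cluster 2 (peak Aoki at position 2): ranking walks positions 2-3-4-1, expanding outward from the peak — single-peaked.
Cluster 3 (peak Varga at position 3): ranking walks positions 3-4-2-1, expanding outward from the peak — single-peaked.
Every ranking is single-peaked on this axis.

yes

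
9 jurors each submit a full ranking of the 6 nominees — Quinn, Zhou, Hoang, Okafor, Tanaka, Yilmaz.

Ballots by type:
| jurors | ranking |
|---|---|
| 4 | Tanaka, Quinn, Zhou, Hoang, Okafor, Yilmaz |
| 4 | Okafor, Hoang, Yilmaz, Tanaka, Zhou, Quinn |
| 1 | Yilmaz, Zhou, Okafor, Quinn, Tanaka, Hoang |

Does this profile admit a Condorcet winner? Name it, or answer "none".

Pairwise majorities:
Quinn vs Zhou: 4 for Quinn, 5 for Zhou — Zhou by 5–4.
Quinn vs Hoang: Quinn is ranked higher on 4+1 = 5 ballots, Hoang on 4. Quinn wins 5–4.
Quinn vs Okafor: Quinn preferred on 4 ballots; Okafor wins 5–4.
Quinn vs Tanaka: Quinn preferred on 1 ballot; Tanaka wins 8–1.
Quinn vs Yilmaz: Quinn preferred on 4 ballots; Yilmaz wins 5–4.
Zhou vs Hoang: 4+1 = 5 for Zhou, 4 for Hoang — Zhou by 5–4.
Zhou vs Okafor: Zhou is ranked higher on 4+1 = 5 ballots, Okafor on 4. Zhou wins 5–4.
Zhou vs Tanaka: 1 for Zhou, 8 for Tanaka — Tanaka by 8–1.
Zhou vs Yilmaz: 4 to 5, Yilmaz.
Hoang vs Okafor: 4 to 5, Okafor.
Hoang vs Tanaka: 4 for Hoang, 5 for Tanaka — Tanaka by 5–4.
Hoang vs Yilmaz: Hoang is ranked higher on 4+4 = 8 ballots, Yilmaz on 1. Hoang wins 8–1.
Okafor vs Tanaka: 4+1 = 5 for Okafor, 4 for Tanaka — Okafor by 5–4.
Okafor vs Yilmaz: 4+4 = 8 for Okafor, 1 for Yilmaz — Okafor by 8–1.
Tanaka vs Yilmaz: 4 to 5, Yilmaz.
No nominee is unbeaten: Quinn loses to Zhou; Zhou loses to Tanaka; Hoang loses to Quinn; Okafor loses to Zhou; Tanaka loses to Okafor; Yilmaz loses to Hoang. In particular Quinn beats Hoang beats Yilmaz beats Quinn is a majority cycle — no Condorcet winner exists.

none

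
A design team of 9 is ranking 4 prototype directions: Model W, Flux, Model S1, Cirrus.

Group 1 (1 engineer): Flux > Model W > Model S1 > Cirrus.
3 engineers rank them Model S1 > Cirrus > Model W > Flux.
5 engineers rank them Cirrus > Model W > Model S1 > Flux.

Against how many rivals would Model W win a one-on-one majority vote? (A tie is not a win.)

Model W against each rival (9 engineers):
Model W vs Flux: Model W is ranked higher on 3+5 = 8 ballots, Flux on 1. Model W wins 8–1.
Model W vs Model S1: Model W wins 6–3.
Model W–Cirrus: Cirrus 8–1.
Model W beats Flux, Model S1; loses to Cirrus — 2 pairwise wins.

2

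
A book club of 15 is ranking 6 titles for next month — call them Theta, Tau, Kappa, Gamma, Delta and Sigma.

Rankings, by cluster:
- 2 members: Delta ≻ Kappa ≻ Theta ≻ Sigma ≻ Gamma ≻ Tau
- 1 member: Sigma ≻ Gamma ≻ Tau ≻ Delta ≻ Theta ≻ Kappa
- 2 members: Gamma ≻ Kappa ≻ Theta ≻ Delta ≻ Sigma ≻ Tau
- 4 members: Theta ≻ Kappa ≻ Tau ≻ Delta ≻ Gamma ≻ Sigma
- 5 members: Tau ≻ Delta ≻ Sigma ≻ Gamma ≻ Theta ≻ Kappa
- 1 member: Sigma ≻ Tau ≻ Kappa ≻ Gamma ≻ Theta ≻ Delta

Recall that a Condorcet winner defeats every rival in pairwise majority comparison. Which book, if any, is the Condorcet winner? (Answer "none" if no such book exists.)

none

Pairwise majorities:
Theta–Tau: Theta 8–7.
Theta vs Kappa: Theta wins 10–5.
Theta vs Gamma: Gamma, 9–6.
Theta vs Delta: Delta, 8–7.
Theta vs Sigma: Theta wins 8–7.
Tau vs Kappa: Kappa, 8–7.
Tau vs Gamma: Tau, 10–5.
Tau–Delta: Tau 11–4.
Tau vs Sigma: Tau wins 9–6.
Kappa vs Gamma: Gamma wins 8–7.
Kappa vs Delta: Delta wins 8–7.
Kappa vs Sigma: Kappa, 8–7.
Gamma vs Delta: Delta, 11–4.
Gamma vs Sigma: Sigma wins 9–6.
Delta vs Sigma: Delta wins 13–2.
Each book drops at least one matchup (Theta loses to Gamma; Tau loses to Theta; Kappa loses to Theta; Gamma loses to Tau; Delta loses to Tau; Sigma loses to Theta); the cycle Theta → Tau → Gamma → Theta rules out a Condorcet winner.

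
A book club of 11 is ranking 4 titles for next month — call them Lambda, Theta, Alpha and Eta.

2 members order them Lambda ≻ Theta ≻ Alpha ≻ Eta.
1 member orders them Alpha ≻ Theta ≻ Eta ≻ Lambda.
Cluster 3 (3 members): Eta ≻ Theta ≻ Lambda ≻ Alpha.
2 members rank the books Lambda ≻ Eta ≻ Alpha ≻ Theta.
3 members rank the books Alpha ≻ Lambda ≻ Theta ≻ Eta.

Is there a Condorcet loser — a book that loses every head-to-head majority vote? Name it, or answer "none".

Eta

Head-to-head results (11 members):
Lambda vs Theta: Lambda preferred on 2+2+3 = 7 ballots; Lambda wins 7–4.
Lambda vs Alpha: 7 to 4, Lambda.
Lambda–Eta: Lambda 7–4.
Theta vs Alpha: Theta preferred on 2+3 = 5 ballots; Alpha wins 6–5.
Theta–Eta: Theta 6–5.
Alpha vs Eta: Alpha, 6–5.
Eta loses to every other book — it is the Condorcet loser.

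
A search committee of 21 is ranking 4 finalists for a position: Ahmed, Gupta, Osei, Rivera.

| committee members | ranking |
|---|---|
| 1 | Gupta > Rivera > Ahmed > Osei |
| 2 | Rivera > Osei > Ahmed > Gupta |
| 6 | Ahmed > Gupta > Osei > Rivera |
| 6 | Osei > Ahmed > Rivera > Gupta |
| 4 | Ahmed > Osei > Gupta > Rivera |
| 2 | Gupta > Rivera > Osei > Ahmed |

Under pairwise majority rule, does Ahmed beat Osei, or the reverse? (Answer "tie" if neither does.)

Ahmed

Ballots ranking Ahmed above Osei: 1 + 6 + 4 = 11.
Ballots ranking Osei above Ahmed: 21 − 11 = 10.
Ahmed wins the head-to-head 11–10.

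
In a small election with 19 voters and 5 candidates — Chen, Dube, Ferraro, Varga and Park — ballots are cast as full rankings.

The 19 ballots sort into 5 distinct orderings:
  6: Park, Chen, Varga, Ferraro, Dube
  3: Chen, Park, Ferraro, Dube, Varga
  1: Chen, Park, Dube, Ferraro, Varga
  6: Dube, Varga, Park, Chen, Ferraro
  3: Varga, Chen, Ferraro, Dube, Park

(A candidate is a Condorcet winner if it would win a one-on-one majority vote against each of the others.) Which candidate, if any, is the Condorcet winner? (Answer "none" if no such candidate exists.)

Pairwise majorities:
Chen–Dube: Chen 13–6.
Chen vs Ferraro: Chen, 19–0.
Chen vs Varga: Chen wins 10–9.
Chen vs Park: Park, 12–7.
Dube–Ferraro: Ferraro 12–7.
Dube vs Varga: Dube wins 10–9.
Dube vs Park: Park, 10–9.
Ferraro vs Varga: Varga wins 15–4.
Ferraro vs Park: Park wins 16–3.
Varga vs Park: Park, 10–9.
Only Park has no losses; Park is the Condorcet winner.

Park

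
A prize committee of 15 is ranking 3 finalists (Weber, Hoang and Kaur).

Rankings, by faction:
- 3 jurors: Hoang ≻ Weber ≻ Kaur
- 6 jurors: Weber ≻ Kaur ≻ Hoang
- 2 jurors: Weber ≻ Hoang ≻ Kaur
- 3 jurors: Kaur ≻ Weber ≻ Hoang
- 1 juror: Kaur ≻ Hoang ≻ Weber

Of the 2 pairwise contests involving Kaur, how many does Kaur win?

1

Kaur against each rival (15 jurors):
Kaur vs Weber: 3+1 = 4 for Kaur, 11 for Weber — Weber by 11–4.
Kaur vs Hoang: 10 to 5, Kaur.
Kaur beats Hoang; loses to Weber — 1 pairwise win.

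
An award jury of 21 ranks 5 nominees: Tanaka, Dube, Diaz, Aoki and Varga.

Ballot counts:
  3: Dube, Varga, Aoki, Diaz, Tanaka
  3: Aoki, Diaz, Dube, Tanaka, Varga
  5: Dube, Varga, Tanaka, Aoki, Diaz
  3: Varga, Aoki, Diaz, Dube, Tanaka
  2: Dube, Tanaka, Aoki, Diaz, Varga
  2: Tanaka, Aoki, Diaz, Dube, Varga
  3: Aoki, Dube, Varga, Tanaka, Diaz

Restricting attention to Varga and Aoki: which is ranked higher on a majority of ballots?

Varga

Ballots ranking Varga above Aoki: 3 + 5 + 3 = 11.
Ballots ranking Aoki above Varga: 21 − 11 = 10.
Varga wins the head-to-head 11–10.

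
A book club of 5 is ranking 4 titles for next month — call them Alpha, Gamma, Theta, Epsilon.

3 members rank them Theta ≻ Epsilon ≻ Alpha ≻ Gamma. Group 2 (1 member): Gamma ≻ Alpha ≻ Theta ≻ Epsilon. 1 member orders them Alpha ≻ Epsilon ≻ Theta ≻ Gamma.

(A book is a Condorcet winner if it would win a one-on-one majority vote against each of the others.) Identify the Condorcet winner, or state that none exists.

Theta

Head-to-head results (5 members):
Alpha vs Gamma: Alpha is ranked higher on 3+1 = 4 ballots, Gamma on 1. Alpha wins 4–1.
Alpha vs Theta: Alpha preferred on 1+1 = 2 ballots; Theta wins 3–2.
Alpha vs Epsilon: 1+1 = 2 for Alpha, 3 for Epsilon — Epsilon by 3–2.
Gamma vs Theta: Gamma preferred on 1 ballot; Theta wins 4–1.
Gamma vs Epsilon: Gamma is ranked higher on 1 ballot, Epsilon on 4. Epsilon wins 4–1.
Theta vs Epsilon: Theta is ranked higher on 3+1 = 4 ballots, Epsilon on 1. Theta wins 4–1.
Theta wins every pairwise contest, so Theta is the Condorcet winner.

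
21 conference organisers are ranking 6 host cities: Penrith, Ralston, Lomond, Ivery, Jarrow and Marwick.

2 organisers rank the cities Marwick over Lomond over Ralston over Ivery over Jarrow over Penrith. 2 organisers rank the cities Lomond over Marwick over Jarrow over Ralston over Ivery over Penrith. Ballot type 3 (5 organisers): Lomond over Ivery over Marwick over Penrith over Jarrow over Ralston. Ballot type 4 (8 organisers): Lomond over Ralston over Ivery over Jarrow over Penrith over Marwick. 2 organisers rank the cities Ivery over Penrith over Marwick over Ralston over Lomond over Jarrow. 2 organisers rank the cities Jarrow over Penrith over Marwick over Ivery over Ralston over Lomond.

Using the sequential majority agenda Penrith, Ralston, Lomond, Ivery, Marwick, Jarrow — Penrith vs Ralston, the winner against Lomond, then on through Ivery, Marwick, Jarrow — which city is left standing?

Lomond

Round 1: Penrith vs Ralston — 9–12, Ralston advances.
Round 2: Ralston vs Lomond — 4–17, Lomond advances.
Round 3: Lomond vs Ivery — 17–4, Lomond advances.
Round 4: Lomond vs Marwick — 15–6, Lomond advances.
Round 5: Lomond vs Jarrow — 19–2, Lomond advances.
The agenda winner is Lomond.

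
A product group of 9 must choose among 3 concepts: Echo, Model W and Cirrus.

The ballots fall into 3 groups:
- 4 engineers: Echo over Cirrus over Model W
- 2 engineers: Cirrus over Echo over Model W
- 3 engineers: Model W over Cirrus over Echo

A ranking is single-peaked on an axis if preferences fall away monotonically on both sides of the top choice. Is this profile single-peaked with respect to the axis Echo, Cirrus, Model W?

yes

Axis positions: Echo=1, Cirrus=2, Model W=3.
Group 1 (peak Echo at position 1): ranking walks positions 1-2-3, expanding outward from the peak — single-peaked.
Group 2 (peak Cirrus at position 2): ranking walks positions 2-1-3, expanding outward from the peak — single-peaked.
Group 3 (peak Model W at position 3): ranking walks positions 3-2-1, expanding outward from the peak — single-peaked.
Every ranking is single-peaked on this axis.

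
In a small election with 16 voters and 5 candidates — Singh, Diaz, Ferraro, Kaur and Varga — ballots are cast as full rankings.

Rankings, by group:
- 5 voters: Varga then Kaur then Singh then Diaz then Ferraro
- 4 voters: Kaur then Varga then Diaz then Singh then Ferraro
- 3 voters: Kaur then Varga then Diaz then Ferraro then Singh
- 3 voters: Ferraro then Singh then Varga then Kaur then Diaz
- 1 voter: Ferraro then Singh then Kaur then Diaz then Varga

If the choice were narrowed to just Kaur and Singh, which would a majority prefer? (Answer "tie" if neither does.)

Kaur

Ballots ranking Kaur above Singh: 5 + 4 + 3 = 12.
Ballots ranking Singh above Kaur: 16 − 12 = 4.
Kaur wins the head-to-head 12–4.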